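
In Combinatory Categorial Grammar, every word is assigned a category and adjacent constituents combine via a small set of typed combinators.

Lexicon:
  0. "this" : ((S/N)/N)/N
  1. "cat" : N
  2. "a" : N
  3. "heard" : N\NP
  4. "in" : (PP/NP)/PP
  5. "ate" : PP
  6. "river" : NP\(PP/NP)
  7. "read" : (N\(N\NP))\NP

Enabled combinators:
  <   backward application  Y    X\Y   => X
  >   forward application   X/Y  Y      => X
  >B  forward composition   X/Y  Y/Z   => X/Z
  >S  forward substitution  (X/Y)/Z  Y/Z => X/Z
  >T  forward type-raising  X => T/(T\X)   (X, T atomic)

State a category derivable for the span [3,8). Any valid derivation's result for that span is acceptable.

[0,8] S   >
  [0,3] S/N   >
    [0,2] (S/N)/N   >
      [0,1] "this" : ((S/N)/N)/N
      [1,2] "cat" : N
    [2,3] "a" : N
  [3,8] N   <
    [3,4] "heard" : N\NP
    [4,8] N\(N\NP)   <
      [4,7] NP   <
        [4,6] PP/NP   >
          [4,5] "in" : (PP/NP)/PP
          [5,6] "ate" : PP
        [6,7] "river" : NP\(PP/NP)
      [7,8] "read" : (N\(N\NP))\NP

N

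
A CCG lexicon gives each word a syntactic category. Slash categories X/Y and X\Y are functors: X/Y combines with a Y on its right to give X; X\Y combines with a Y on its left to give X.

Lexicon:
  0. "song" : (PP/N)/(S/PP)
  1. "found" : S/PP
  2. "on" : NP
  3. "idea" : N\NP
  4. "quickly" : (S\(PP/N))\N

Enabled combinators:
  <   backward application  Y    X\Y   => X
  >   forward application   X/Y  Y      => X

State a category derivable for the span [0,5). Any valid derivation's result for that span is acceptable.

[0,5] S   <
  [0,2] PP/N   >
    [0,1] "song" : (PP/N)/(S/PP)
    [1,2] "found" : S/PP
  [2,5] S\(PP/N)   <
    [2,4] N   <
      [2,3] "on" : NP
      [3,4] "idea" : N\NP
    [4,5] "quickly" : (S\(PP/N))\N

S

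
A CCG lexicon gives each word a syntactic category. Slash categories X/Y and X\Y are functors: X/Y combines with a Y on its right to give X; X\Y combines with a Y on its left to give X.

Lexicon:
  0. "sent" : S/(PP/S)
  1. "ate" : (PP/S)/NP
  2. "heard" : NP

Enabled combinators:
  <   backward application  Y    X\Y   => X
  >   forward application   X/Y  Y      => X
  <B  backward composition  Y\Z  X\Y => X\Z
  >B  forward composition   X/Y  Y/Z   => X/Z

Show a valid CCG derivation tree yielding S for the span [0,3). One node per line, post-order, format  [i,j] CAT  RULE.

[0,1] S/(PP/S)  lex  "sent"
[1,2] (PP/S)/NP  lex  "ate"
[0,2] S/NP  >B  k=1
[2,3] NP  lex  "heard"
[0,3] S  >  k=2

[0,3] S   >
  [0,2] S/NP   >B
    [0,1] "sent" : S/(PP/S)
    [1,2] "ate" : (PP/S)/NP
  [2,3] "heard" : NP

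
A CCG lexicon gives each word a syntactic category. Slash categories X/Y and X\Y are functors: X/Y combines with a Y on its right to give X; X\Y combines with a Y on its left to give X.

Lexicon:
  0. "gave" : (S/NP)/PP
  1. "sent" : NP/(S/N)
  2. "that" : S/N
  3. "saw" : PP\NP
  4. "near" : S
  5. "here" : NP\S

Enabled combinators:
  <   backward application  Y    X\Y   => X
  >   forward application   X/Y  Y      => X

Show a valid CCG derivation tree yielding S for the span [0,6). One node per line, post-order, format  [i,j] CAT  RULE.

[0,6] S   >
  [0,4] S/NP   >
    [0,1] "gave" : (S/NP)/PP
    [1,4] PP   <
      [1,3] NP   >
        [1,2] "sent" : NP/(S/N)
        [2,3] "that" : S/N
      [3,4] "saw" : PP\NP
  [4,6] NP   <
    [4,5] "near" : S
    [5,6] "here" : NP\S

[0,1] (S/NP)/PP  lex  "gave"
[1,2] NP/(S/N)  lex  "sent"
[2,3] S/N  lex  "that"
[1,3] NP  >  k=2
[3,4] PP\NP  lex  "saw"
[1,4] PP  <  k=3
[0,4] S/NP  >  k=1
[4,5] S  lex  "near"
[5,6] NP\S  lex  "here"
[4,6] NP  <  k=5
[0,6] S  >  k=4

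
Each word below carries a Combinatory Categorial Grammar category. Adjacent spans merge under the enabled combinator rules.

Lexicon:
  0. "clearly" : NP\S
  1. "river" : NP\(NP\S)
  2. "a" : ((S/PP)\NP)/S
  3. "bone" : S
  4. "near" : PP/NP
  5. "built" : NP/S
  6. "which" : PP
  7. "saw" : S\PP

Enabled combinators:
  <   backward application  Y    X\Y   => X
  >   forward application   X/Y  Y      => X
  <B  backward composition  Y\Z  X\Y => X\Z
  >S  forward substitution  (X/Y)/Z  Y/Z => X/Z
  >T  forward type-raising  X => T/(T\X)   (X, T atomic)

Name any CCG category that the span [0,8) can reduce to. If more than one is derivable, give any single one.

[0,8] S   >
  [0,4] S/PP   <
    [0,2] NP   <
      [0,1] "clearly" : NP\S
      [1,2] "river" : NP\(NP\S)
    [2,4] (S/PP)\NP   >
      [2,3] "a" : ((S/PP)\NP)/S
      [3,4] "bone" : S
  [4,8] PP   >
    [4,5] "near" : PP/NP
    [5,8] NP   >
      [5,6] "built" : NP/S
      [6,8] S   <
        [6,7] "which" : PP
        [7,8] "saw" : S\PP

S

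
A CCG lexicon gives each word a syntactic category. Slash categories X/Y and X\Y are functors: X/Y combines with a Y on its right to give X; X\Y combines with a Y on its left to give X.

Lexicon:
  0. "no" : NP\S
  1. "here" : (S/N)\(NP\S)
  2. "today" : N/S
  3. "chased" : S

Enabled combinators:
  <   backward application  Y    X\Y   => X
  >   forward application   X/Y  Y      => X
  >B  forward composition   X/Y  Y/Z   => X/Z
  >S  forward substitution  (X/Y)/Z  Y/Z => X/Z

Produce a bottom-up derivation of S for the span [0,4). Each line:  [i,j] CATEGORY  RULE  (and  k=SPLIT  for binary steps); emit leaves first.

[0,1] NP\S  lex  "no"
[1,2] (S/N)\(NP\S)  lex  "here"
[0,2] S/N  <  k=1
[2,3] N/S  lex  "today"
[3,4] S  lex  "chased"
[2,4] N  >  k=3
[0,4] S  >  k=2

[0,4] S   >
  [0,2] S/N   <
    [0,1] "no" : NP\S
    [1,2] "here" : (S/N)\(NP\S)
  [2,4] N   >
    [2,3] "today" : N/S
    [3,4] "chased" : S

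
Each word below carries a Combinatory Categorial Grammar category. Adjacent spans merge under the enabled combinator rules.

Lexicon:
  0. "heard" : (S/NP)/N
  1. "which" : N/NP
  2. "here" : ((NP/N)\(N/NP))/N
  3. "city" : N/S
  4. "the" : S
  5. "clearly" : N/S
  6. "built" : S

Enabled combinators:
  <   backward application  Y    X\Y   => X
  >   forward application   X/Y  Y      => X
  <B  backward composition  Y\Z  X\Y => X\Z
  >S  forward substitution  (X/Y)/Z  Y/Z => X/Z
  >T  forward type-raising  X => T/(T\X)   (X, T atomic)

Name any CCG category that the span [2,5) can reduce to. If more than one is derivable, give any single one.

[0,7] S   >
  [0,5] S/N   >S
    [0,1] "heard" : (S/NP)/N
    [1,5] NP/N   <
      [1,2] "which" : N/NP
      [2,5] (NP/N)\(N/NP)   >
        [2,3] "here" : ((NP/N)\(N/NP))/N
        [3,5] N   >
          [3,4] "city" : N/S
          [4,5] "the" : S
  [5,7] N   >
    [5,6] "clearly" : N/S
    [6,7] "built" : S

(NP/N)\(N/NP)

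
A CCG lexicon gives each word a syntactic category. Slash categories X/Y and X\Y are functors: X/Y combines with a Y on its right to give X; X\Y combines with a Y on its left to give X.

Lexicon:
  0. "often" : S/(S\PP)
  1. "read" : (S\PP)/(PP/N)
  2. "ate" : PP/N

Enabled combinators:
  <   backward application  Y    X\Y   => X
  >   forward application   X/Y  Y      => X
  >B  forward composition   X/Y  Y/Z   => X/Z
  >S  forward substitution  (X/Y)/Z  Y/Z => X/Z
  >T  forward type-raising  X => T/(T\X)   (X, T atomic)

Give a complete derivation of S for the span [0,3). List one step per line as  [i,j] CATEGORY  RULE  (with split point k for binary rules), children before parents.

[0,1] S/(S\PP)  lex  "often"
[1,2] (S\PP)/(PP/N)  lex  "read"
[2,3] PP/N  lex  "ate"
[1,3] S\PP  >  k=2
[0,3] S  >  k=1

[0,3] S   >
  [0,1] "often" : S/(S\PP)
  [1,3] S\PP   >
    [1,2] "read" : (S\PP)/(PP/N)
    [2,3] "ate" : PP/N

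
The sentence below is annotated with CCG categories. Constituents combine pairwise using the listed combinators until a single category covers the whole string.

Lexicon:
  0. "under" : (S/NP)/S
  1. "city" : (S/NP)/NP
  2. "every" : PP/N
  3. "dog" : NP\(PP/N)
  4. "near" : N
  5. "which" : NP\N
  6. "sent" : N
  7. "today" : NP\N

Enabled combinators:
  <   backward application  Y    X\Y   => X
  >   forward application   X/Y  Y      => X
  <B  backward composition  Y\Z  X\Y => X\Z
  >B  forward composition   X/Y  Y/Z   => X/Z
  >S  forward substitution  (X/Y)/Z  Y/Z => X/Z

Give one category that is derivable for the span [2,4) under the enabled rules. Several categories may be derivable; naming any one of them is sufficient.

[0,8] S   >
  [0,6] S/NP   >
    [0,1] "under" : (S/NP)/S
    [1,6] S   >
      [1,4] S/NP   >
        [1,2] "city" : (S/NP)/NP
        [2,4] NP   <
          [2,3] "every" : PP/N
          [3,4] "dog" : NP\(PP/N)
      [4,6] NP   <
        [4,5] "near" : N
        [5,6] "which" : NP\N
  [6,8] NP   <
    [6,7] "sent" : N
    [7,8] "today" : NP\N

NP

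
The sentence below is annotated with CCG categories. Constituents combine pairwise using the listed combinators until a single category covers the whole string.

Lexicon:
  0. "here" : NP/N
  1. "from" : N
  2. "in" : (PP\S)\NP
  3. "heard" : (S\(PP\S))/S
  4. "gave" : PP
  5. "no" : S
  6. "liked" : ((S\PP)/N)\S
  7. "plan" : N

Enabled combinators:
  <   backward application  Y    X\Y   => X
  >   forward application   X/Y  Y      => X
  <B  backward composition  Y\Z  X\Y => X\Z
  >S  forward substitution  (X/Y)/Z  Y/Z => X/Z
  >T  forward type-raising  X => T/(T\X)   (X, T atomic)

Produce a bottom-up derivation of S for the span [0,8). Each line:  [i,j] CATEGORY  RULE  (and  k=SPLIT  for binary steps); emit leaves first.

[0,8] S   <
  [0,3] PP\S   <
    [0,2] NP   >
      [0,1] "here" : NP/N
      [1,2] "from" : N
    [2,3] "in" : (PP\S)\NP
  [3,8] S\(PP\S)   >
    [3,4] "heard" : (S\(PP\S))/S
    [4,8] S   >
      [4,5] S/(S\PP)   >T
        [4,5] "gave" : PP
      [5,8] S\PP   >
        [5,7] (S\PP)/N   <
          [5,6] "no" : S
          [6,7] "liked" : ((S\PP)/N)\S
        [7,8] "plan" : N

[0,1] NP/N  lex  "here"
[1,2] N  lex  "from"
[0,2] NP  >  k=1
[2,3] (PP\S)\NP  lex  "in"
[0,3] PP\S  <  k=2
[3,4] (S\(PP\S))/S  lex  "heard"
[4,5] PP  lex  "gave"
[4,5] S/(S\PP)  >T
[5,6] S  lex  "no"
[6,7] ((S\PP)/N)\S  lex  "liked"
[5,7] (S\PP)/N  <  k=6
[7,8] N  lex  "plan"
[5,8] S\PP  >  k=7
[4,8] S  >  k=5
[3,8] S\(PP\S)  >  k=4
[0,8] S  <  k=3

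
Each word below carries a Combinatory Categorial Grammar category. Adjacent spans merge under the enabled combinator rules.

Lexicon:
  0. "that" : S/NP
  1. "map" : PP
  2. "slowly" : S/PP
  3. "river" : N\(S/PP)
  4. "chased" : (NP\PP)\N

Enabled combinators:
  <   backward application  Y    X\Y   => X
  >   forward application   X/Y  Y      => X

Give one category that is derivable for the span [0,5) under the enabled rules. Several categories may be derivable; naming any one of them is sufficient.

[0,5] S   >
  [0,1] "that" : S/NP
  [1,5] NP   <
    [1,2] "map" : PP
    [2,5] NP\PP   <
      [2,4] N   <
        [2,3] "slowly" : S/PP
        [3,4] "river" : N\(S/PP)
      [4,5] "chased" : (NP\PP)\N

S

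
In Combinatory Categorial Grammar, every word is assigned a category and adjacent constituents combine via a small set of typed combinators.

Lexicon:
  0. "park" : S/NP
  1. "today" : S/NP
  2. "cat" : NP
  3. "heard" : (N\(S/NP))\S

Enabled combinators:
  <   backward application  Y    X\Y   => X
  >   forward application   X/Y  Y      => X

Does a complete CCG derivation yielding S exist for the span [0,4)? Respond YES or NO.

S/NP S/NP NP (N\(S/NP))\S
CKY chart[0,4] = {N}; S ∉ chart

NO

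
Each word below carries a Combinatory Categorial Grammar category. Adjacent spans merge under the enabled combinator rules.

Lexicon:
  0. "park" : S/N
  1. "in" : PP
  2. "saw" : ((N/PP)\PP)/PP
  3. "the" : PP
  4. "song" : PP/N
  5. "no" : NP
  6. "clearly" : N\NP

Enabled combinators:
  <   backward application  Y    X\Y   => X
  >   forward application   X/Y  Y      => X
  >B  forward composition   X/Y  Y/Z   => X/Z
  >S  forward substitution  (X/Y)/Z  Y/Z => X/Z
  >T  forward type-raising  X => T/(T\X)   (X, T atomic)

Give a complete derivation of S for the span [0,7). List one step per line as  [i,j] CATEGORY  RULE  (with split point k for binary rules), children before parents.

[0,7] S   >
  [0,1] "park" : S/N
  [1,7] N   >
    [1,4] N/PP   <
      [1,2] "in" : PP
      [2,4] (N/PP)\PP   >
        [2,3] "saw" : ((N/PP)\PP)/PP
        [3,4] "the" : PP
    [4,7] PP   >
      [4,5] "song" : PP/N
      [5,7] N   >
        [5,6] N/(N\NP)   >T
          [5,6] "no" : NP
        [6,7] "clearly" : N\NP

[0,1] S/N  lex  "park"
[1,2] PP  lex  "in"
[2,3] ((N/PP)\PP)/PP  lex  "saw"
[3,4] PP  lex  "the"
[2,4] (N/PP)\PP  >  k=3
[1,4] N/PP  <  k=2
[4,5] PP/N  lex  "song"
[5,6] NP  lex  "no"
[5,6] N/(N\NP)  >T
[6,7] N\NP  lex  "clearly"
[5,7] N  >  k=6
[4,7] PP  >  k=5
[1,7] N  >  k=4
[0,7] S  >  k=1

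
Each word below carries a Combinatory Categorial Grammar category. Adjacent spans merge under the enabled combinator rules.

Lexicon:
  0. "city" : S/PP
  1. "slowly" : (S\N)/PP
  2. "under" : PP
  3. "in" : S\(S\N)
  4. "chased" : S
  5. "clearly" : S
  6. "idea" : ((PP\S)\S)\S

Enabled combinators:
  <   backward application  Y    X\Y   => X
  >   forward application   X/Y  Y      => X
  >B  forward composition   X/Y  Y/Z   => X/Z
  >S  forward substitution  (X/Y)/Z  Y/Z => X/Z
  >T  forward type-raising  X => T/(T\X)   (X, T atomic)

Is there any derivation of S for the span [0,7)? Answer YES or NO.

[0,7] S   >
  [0,1] "city" : S/PP
  [1,7] PP   <
    [1,4] S   <
      [1,3] S\N   >
        [1,2] "slowly" : (S\N)/PP
        [2,3] "under" : PP
      [3,4] "in" : S\(S\N)
    [4,7] PP\S   <
      [4,5] "chased" : S
      [5,7] (PP\S)\S   <
        [5,6] "clearly" : S
        [6,7] "idea" : ((PP\S)\S)\S

YES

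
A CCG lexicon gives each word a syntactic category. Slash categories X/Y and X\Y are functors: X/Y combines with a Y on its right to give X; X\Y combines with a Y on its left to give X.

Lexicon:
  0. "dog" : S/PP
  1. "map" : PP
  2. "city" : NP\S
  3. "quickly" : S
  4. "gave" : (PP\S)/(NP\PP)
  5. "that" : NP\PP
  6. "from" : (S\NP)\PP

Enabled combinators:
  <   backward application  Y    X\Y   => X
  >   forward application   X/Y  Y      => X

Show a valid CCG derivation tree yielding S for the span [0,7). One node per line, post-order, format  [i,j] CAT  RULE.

[0,1] S/PP  lex  "dog"
[1,2] PP  lex  "map"
[0,2] S  >  k=1
[2,3] NP\S  lex  "city"
[0,3] NP  <  k=2
[3,4] S  lex  "quickly"
[4,5] (PP\S)/(NP\PP)  lex  "gave"
[5,6] NP\PP  lex  "that"
[4,6] PP\S  >  k=5
[3,6] PP  <  k=4
[6,7] (S\NP)\PP  lex  "from"
[3,7] S\NP  <  k=6
[0,7] S  <  k=3

[0,7] S   <
  [0,3] NP   <
    [0,2] S   >
      [0,1] "dog" : S/PP
      [1,2] "map" : PP
    [2,3] "city" : NP\S
  [3,7] S\NP   <
    [3,6] PP   <
      [3,4] "quickly" : S
      [4,6] PP\S   >
        [4,5] "gave" : (PP\S)/(NP\PP)
        [5,6] "that" : NP\PP
    [6,7] "from" : (S\NP)\PP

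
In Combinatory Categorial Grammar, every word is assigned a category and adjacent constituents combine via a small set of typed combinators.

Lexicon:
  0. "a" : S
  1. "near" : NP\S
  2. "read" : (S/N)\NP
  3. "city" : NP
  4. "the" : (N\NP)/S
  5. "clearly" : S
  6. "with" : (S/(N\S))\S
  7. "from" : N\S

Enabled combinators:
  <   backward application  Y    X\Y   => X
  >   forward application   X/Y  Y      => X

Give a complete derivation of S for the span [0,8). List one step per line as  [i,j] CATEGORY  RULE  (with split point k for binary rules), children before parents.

[0,8] S   >
  [0,7] S/(N\S)   <
    [0,6] S   >
      [0,3] S/N   <
        [0,2] NP   <
          [0,1] "a" : S
          [1,2] "near" : NP\S
        [2,3] "read" : (S/N)\NP
      [3,6] N   <
        [3,4] "city" : NP
        [4,6] N\NP   >
          [4,5] "the" : (N\NP)/S
          [5,6] "clearly" : S
    [6,7] "with" : (S/(N\S))\S
  [7,8] "from" : N\S

[0,1] S  lex  "a"
[1,2] NP\S  lex  "near"
[0,2] NP  <  k=1
[2,3] (S/N)\NP  lex  "read"
[0,3] S/N  <  k=2
[3,4] NP  lex  "city"
[4,5] (N\NP)/S  lex  "the"
[5,6] S  lex  "clearly"
[4,6] N\NP  >  k=5
[3,6] N  <  k=4
[0,6] S  >  k=3
[6,7] (S/(N\S))\S  lex  "with"
[0,7] S/(N\S)  <  k=6
[7,8] N\S  lex  "from"
[0,8] S  >  k=7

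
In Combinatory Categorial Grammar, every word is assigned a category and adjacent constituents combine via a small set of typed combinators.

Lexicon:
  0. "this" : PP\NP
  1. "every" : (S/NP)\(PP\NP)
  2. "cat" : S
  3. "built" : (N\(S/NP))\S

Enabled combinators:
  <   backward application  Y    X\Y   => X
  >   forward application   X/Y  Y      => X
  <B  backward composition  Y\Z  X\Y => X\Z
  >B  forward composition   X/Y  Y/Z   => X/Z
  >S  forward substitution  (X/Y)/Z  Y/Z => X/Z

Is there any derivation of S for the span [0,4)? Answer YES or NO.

NO

PP\NP (S/NP)\(PP\NP) S (N\(S/NP))\S
CKY chart[0,4] = {N}; S ∉ chart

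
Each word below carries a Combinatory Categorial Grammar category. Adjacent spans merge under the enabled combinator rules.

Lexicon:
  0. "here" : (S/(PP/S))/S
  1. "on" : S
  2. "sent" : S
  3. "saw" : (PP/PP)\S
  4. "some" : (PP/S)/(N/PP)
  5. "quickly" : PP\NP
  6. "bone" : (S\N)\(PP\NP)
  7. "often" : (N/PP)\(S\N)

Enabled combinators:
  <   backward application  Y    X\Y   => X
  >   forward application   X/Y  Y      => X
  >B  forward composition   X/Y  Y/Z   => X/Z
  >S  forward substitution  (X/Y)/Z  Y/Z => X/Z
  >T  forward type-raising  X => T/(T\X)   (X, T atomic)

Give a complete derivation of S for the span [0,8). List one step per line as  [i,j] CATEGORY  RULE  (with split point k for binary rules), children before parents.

[0,1] (S/(PP/S))/S  lex  "here"
[1,2] S  lex  "on"
[0,2] S/(PP/S)  >  k=1
[2,3] S  lex  "sent"
[3,4] (PP/PP)\S  lex  "saw"
[2,4] PP/PP  <  k=3
[4,5] (PP/S)/(N/PP)  lex  "some"
[5,6] PP\NP  lex  "quickly"
[6,7] (S\N)\(PP\NP)  lex  "bone"
[5,7] S\N  <  k=6
[7,8] (N/PP)\(S\N)  lex  "often"
[5,8] N/PP  <  k=7
[4,8] PP/S  >  k=5
[2,8] PP/S  >B  k=4
[0,8] S  >  k=2

[0,8] S   >
  [0,2] S/(PP/S)   >
    [0,1] "here" : (S/(PP/S))/S
    [1,2] "on" : S
  [2,8] PP/S   >B
    [2,4] PP/PP   <
      [2,3] "sent" : S
      [3,4] "saw" : (PP/PP)\S
    [4,8] PP/S   >
      [4,5] "some" : (PP/S)/(N/PP)
      [5,8] N/PP   <
        [5,7] S\N   <
          [5,6] "quickly" : PP\NP
          [6,7] "bone" : (S\N)\(PP\NP)
        [7,8] "often" : (N/PP)\(S\N)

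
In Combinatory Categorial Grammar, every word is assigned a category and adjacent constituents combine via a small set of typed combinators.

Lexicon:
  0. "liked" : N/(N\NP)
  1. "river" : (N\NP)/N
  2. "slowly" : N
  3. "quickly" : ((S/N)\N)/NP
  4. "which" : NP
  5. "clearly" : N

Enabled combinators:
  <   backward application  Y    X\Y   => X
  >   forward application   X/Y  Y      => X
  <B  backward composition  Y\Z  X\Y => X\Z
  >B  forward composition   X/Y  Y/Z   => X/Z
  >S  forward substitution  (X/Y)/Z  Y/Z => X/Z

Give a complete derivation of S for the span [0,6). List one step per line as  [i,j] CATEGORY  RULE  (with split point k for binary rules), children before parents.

[0,6] S   >
  [0,5] S/N   <
    [0,3] N   >
      [0,1] "liked" : N/(N\NP)
      [1,3] N\NP   >
        [1,2] "river" : (N\NP)/N
        [2,3] "slowly" : N
    [3,5] (S/N)\N   >
      [3,4] "quickly" : ((S/N)\N)/NP
      [4,5] "which" : NP
  [5,6] "clearly" : N

[0,1] N/(N\NP)  lex  "liked"
[1,2] (N\NP)/N  lex  "river"
[2,3] N  lex  "slowly"
[1,3] N\NP  >  k=2
[0,3] N  >  k=1
[3,4] ((S/N)\N)/NP  lex  "quickly"
[4,5] NP  lex  "which"
[3,5] (S/N)\N  >  k=4
[0,5] S/N  <  k=3
[5,6] N  lex  "clearly"
[0,6] S  >  k=5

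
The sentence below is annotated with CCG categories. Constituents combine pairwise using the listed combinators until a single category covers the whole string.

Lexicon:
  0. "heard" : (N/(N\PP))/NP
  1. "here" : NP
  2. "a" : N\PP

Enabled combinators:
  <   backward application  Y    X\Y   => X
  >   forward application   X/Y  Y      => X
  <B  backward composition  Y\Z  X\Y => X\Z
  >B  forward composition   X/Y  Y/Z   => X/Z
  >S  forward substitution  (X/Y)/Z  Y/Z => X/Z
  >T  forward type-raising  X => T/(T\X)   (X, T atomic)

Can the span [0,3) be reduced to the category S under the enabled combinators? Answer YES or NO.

(N/(N\PP))/NP NP N\PP
CKY chart[0,3] = {N, N/(N\N), NP/(NP\N), PP/(PP\N), S/(S\N)}; S ∉ chart

NO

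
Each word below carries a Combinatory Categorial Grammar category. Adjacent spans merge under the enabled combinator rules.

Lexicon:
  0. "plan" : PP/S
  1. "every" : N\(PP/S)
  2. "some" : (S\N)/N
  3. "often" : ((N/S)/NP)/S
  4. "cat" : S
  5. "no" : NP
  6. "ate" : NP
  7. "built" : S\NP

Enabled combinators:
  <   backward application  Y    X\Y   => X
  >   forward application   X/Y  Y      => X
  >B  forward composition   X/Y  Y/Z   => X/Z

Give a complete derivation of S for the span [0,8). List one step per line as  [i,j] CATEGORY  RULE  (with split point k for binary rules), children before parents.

[0,8] S   <
  [0,2] N   <
    [0,1] "plan" : PP/S
    [1,2] "every" : N\(PP/S)
  [2,8] S\N   >
    [2,3] "some" : (S\N)/N
    [3,8] N   >
      [3,6] N/S   >
        [3,5] (N/S)/NP   >
          [3,4] "often" : ((N/S)/NP)/S
          [4,5] "cat" : S
        [5,6] "no" : NP
      [6,8] S   <
        [6,7] "ate" : NP
        [7,8] "built" : S\NP

[0,1] PP/S  lex  "plan"
[1,2] N\(PP/S)  lex  "every"
[0,2] N  <  k=1
[2,3] (S\N)/N  lex  "some"
[3,4] ((N/S)/NP)/S  lex  "often"
[4,5] S  lex  "cat"
[3,5] (N/S)/NP  >  k=4
[5,6] NP  lex  "no"
[3,6] N/S  >  k=5
[6,7] NP  lex  "ate"
[7,8] S\NP  lex  "built"
[6,8] S  <  k=7
[3,8] N  >  k=6
[2,8] S\N  >  k=3
[0,8] S  <  k=2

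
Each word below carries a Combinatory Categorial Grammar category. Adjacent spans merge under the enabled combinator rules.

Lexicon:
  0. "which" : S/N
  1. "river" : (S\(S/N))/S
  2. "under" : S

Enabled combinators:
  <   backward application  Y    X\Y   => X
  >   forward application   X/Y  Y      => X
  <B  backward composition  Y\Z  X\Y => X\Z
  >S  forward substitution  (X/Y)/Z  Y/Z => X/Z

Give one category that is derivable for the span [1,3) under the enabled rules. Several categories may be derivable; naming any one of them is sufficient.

[0,3] S   <
  [0,1] "which" : S/N
  [1,3] S\(S/N)   >
    [1,2] "river" : (S\(S/N))/S
    [2,3] "under" : S

S\(S/N)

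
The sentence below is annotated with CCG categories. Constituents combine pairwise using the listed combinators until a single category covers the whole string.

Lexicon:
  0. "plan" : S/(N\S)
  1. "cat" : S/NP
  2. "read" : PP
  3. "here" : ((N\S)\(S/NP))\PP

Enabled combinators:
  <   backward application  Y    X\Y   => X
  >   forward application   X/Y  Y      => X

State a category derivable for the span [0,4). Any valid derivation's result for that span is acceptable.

S

[0,4] S   >
  [0,1] "plan" : S/(N\S)
  [1,4] N\S   <
    [1,2] "cat" : S/NP
    [2,4] (N\S)\(S/NP)   <
      [2,3] "read" : PP
      [3,4] "here" : ((N\S)\(S/NP))\PP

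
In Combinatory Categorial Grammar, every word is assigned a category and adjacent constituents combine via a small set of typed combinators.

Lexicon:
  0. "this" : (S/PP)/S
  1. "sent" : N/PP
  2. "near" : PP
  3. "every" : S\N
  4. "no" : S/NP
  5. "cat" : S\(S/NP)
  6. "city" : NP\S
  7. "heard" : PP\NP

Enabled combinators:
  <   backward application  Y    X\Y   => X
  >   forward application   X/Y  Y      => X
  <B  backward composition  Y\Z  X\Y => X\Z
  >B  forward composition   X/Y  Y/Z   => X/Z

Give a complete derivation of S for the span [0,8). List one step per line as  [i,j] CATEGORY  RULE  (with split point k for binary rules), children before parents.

[0,8] S   >
  [0,4] S/PP   >
    [0,1] "this" : (S/PP)/S
    [1,4] S   <
      [1,3] N   >
        [1,2] "sent" : N/PP
        [2,3] "near" : PP
      [3,4] "every" : S\N
  [4,8] PP   <
    [4,7] NP   <
      [4,6] S   <
        [4,5] "no" : S/NP
        [5,6] "cat" : S\(S/NP)
      [6,7] "city" : NP\S
    [7,8] "heard" : PP\NP

[0,1] (S/PP)/S  lex  "this"
[1,2] N/PP  lex  "sent"
[2,3] PP  lex  "near"
[1,3] N  >  k=2
[3,4] S\N  lex  "every"
[1,4] S  <  k=3
[0,4] S/PP  >  k=1
[4,5] S/NP  lex  "no"
[5,6] S\(S/NP)  lex  "cat"
[4,6] S  <  k=5
[6,7] NP\S  lex  "city"
[4,7] NP  <  k=6
[7,8] PP\NP  lex  "heard"
[4,8] PP  <  k=7
[0,8] S  >  k=4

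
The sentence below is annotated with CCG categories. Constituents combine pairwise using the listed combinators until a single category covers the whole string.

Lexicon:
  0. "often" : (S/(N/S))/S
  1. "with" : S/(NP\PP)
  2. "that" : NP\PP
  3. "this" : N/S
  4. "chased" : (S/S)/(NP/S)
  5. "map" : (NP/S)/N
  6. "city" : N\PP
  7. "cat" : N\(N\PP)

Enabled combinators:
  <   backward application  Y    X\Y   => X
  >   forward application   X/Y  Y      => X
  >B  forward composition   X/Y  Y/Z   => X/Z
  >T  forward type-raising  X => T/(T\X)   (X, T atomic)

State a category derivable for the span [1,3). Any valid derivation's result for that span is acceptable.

S

[0,8] S   >
  [0,3] S/(N/S)   >
    [0,1] "often" : (S/(N/S))/S
    [1,3] S   >
      [1,2] "with" : S/(NP\PP)
      [2,3] "that" : NP\PP
  [3,8] N/S   >B
    [3,4] "this" : N/S
    [4,8] S/S   >
      [4,5] "chased" : (S/S)/(NP/S)
      [5,8] NP/S   >
        [5,6] "map" : (NP/S)/N
        [6,8] N   <
          [6,7] "city" : N\PP
          [7,8] "cat" : N\(N\PP)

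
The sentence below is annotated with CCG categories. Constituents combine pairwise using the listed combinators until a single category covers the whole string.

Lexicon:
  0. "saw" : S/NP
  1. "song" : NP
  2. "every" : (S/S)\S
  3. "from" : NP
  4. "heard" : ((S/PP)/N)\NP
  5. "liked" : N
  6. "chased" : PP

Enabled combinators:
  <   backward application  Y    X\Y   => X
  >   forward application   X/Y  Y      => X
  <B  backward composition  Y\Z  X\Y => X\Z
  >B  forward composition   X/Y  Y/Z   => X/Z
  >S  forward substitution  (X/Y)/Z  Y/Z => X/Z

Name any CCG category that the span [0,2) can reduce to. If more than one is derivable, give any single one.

S

[0,7] S   >
  [0,6] S/PP   >B
    [0,3] S/S   <
      [0,2] S   >
        [0,1] "saw" : S/NP
        [1,2] "song" : NP
      [2,3] "every" : (S/S)\S
    [3,6] S/PP   >
      [3,5] (S/PP)/N   <
        [3,4] "from" : NP
        [4,5] "heard" : ((S/PP)/N)\NP
      [5,6] "liked" : N
  [6,7] "chased" : PP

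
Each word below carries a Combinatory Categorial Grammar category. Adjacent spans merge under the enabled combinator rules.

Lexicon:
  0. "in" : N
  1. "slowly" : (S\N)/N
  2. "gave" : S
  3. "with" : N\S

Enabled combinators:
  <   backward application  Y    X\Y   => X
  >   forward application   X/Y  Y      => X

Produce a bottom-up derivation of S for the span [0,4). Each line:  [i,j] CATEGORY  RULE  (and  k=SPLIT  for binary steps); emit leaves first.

[0,4] S   <
  [0,1] "in" : N
  [1,4] S\N   >
    [1,2] "slowly" : (S\N)/N
    [2,4] N   <
      [2,3] "gave" : S
      [3,4] "with" : N\S

[0,1] N  lex  "in"
[1,2] (S\N)/N  lex  "slowly"
[2,3] S  lex  "gave"
[3,4] N\S  lex  "with"
[2,4] N  <  k=3
[1,4] S\N  >  k=2
[0,4] S  <  k=1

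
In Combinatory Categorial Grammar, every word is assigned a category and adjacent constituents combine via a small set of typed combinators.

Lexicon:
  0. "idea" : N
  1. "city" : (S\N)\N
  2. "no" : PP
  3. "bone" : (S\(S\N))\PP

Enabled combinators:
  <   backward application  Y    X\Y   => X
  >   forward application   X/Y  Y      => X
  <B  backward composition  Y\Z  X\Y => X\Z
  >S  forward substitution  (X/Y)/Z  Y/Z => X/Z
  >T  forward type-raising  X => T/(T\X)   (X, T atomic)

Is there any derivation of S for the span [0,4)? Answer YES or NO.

[0,4] S   <
  [0,2] S\N   <
    [0,1] "idea" : N
    [1,2] "city" : (S\N)\N
  [2,4] S\(S\N)   <
    [2,3] "no" : PP
    [3,4] "bone" : (S\(S\N))\PP

YES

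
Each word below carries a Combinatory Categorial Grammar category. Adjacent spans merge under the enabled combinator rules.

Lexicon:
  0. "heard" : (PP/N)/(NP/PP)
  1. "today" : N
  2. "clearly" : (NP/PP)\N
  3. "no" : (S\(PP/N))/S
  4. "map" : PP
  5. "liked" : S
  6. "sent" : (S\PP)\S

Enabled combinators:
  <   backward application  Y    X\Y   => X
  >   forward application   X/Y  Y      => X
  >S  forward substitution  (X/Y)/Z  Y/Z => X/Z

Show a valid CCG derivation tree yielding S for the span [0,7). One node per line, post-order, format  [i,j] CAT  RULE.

[0,7] S   <
  [0,3] PP/N   >
    [0,1] "heard" : (PP/N)/(NP/PP)
    [1,3] NP/PP   <
      [1,2] "today" : N
      [2,3] "clearly" : (NP/PP)\N
  [3,7] S\(PP/N)   >
    [3,4] "no" : (S\(PP/N))/S
    [4,7] S   <
      [4,5] "map" : PP
      [5,7] S\PP   <
        [5,6] "liked" : S
        [6,7] "sent" : (S\PP)\S

[0,1] (PP/N)/(NP/PP)  lex  "heard"
[1,2] N  lex  "today"
[2,3] (NP/PP)\N  lex  "clearly"
[1,3] NP/PP  <  k=2
[0,3] PP/N  >  k=1
[3,4] (S\(PP/N))/S  lex  "no"
[4,5] PP  lex  "map"
[5,6] S  lex  "liked"
[6,7] (S\PP)\S  lex  "sent"
[5,7] S\PP  <  k=6
[4,7] S  <  k=5
[3,7] S\(PP/N)  >  k=4
[0,7] S  <  k=3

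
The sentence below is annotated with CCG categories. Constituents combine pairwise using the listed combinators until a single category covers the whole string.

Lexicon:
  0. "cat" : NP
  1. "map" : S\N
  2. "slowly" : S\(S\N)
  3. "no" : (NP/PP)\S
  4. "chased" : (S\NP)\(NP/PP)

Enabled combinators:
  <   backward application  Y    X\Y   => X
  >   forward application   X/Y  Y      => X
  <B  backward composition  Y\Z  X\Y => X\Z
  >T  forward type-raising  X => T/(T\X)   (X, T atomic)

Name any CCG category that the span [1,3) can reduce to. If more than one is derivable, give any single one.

[0,5] S   <
  [0,1] "cat" : NP
  [1,5] S\NP   <
    [1,4] NP/PP   <
      [1,3] S   <
        [1,2] "map" : S\N
        [2,3] "slowly" : S\(S\N)
      [3,4] "no" : (NP/PP)\S
    [4,5] "chased" : (S\NP)\(NP/PP)

S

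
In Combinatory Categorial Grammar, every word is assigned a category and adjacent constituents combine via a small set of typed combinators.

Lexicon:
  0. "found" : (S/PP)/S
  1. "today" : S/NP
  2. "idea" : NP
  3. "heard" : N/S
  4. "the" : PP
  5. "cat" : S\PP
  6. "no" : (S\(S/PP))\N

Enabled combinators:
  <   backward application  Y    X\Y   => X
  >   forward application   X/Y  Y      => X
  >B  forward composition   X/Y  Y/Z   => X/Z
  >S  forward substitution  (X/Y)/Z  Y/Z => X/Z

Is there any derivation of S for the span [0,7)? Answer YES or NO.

[0,7] S   <
  [0,3] S/PP   >
    [0,1] "found" : (S/PP)/S
    [1,3] S   >
      [1,2] "today" : S/NP
      [2,3] "idea" : NP
  [3,7] S\(S/PP)   <
    [3,6] N   >
      [3,4] "heard" : N/S
      [4,6] S   <
        [4,5] "the" : PP
        [5,6] "cat" : S\PP
    [6,7] "no" : (S\(S/PP))\N

YES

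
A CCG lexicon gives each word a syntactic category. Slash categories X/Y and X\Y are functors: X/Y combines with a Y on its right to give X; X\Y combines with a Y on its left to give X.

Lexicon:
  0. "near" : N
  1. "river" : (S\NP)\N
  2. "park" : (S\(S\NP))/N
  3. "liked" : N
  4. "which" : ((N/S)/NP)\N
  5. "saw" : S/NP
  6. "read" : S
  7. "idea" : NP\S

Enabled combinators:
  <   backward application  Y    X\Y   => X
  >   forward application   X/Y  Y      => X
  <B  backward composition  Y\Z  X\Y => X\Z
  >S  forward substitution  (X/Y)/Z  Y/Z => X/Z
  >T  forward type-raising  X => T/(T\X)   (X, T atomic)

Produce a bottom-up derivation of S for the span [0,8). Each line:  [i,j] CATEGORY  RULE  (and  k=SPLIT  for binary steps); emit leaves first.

[0,1] N  lex  "near"
[1,2] (S\NP)\N  lex  "river"
[0,2] S\NP  <  k=1
[2,3] (S\(S\NP))/N  lex  "park"
[3,4] N  lex  "liked"
[4,5] ((N/S)/NP)\N  lex  "which"
[3,5] (N/S)/NP  <  k=4
[5,6] S/NP  lex  "saw"
[3,6] N/NP  >S  k=5
[6,7] S  lex  "read"
[6,7] NP/(NP\S)  >T
[7,8] NP\S  lex  "idea"
[6,8] NP  >  k=7
[3,8] N  >  k=6
[2,8] S\(S\NP)  >  k=3
[0,8] S  <  k=2

[0,8] S   <
  [0,2] S\NP   <
    [0,1] "near" : N
    [1,2] "river" : (S\NP)\N
  [2,8] S\(S\NP)   >
    [2,3] "park" : (S\(S\NP))/N
    [3,8] N   >
      [3,6] N/NP   >S
        [3,5] (N/S)/NP   <
          [3,4] "liked" : N
          [4,5] "which" : ((N/S)/NP)\N
        [5,6] "saw" : S/NP
      [6,8] NP   >
        [6,7] NP/(NP\S)   >T
          [6,7] "read" : S
        [7,8] "idea" : NP\S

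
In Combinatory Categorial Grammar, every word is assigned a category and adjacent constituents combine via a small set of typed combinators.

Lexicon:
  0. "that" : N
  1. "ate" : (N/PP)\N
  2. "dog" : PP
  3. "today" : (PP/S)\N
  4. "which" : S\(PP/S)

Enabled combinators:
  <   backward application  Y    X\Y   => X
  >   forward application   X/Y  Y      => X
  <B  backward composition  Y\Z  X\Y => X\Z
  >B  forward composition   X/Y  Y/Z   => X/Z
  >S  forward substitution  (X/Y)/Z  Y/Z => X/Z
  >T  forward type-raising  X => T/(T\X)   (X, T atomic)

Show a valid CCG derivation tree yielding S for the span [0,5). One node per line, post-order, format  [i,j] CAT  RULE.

[0,1] N  lex  "that"
[1,2] (N/PP)\N  lex  "ate"
[0,2] N/PP  <  k=1
[2,3] PP  lex  "dog"
[0,3] N  >  k=2
[3,4] (PP/S)\N  lex  "today"
[0,4] PP/S  <  k=3
[4,5] S\(PP/S)  lex  "which"
[0,5] S  <  k=4

[0,5] S   <
  [0,4] PP/S   <
    [0,3] N   >
      [0,2] N/PP   <
        [0,1] "that" : N
        [1,2] "ate" : (N/PP)\N
      [2,3] "dog" : PP
    [3,4] "today" : (PP/S)\N
  [4,5] "which" : S\(PP/S)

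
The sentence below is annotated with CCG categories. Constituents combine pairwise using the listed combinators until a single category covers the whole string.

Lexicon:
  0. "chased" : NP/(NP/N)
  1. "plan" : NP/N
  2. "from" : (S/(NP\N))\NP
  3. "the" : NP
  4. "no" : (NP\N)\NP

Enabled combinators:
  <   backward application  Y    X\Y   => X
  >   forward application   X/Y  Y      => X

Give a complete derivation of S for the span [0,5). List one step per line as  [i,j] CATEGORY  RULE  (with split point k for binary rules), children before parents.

[0,5] S   >
  [0,3] S/(NP\N)   <
    [0,2] NP   >
      [0,1] "chased" : NP/(NP/N)
      [1,2] "plan" : NP/N
    [2,3] "from" : (S/(NP\N))\NP
  [3,5] NP\N   <
    [3,4] "the" : NP
    [4,5] "no" : (NP\N)\NP

[0,1] NP/(NP/N)  lex  "chased"
[1,2] NP/N  lex  "plan"
[0,2] NP  >  k=1
[2,3] (S/(NP\N))\NP  lex  "from"
[0,3] S/(NP\N)  <  k=2
[3,4] NP  lex  "the"
[4,5] (NP\N)\NP  lex  "no"
[3,5] NP\N  <  k=4
[0,5] S  >  k=3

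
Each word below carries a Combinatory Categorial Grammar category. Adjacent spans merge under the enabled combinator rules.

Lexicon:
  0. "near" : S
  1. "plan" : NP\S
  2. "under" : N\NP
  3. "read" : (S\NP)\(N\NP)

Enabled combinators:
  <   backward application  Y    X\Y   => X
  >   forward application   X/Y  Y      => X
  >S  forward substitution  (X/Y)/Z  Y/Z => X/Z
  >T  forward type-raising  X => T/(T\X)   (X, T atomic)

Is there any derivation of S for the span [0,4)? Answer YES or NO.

[0,4] S   <
  [0,2] NP   >
    [0,1] NP/(NP\S)   >T
      [0,1] "near" : S
    [1,2] "plan" : NP\S
  [2,4] S\NP   <
    [2,3] "under" : N\NP
    [3,4] "read" : (S\NP)\(N\NP)

YES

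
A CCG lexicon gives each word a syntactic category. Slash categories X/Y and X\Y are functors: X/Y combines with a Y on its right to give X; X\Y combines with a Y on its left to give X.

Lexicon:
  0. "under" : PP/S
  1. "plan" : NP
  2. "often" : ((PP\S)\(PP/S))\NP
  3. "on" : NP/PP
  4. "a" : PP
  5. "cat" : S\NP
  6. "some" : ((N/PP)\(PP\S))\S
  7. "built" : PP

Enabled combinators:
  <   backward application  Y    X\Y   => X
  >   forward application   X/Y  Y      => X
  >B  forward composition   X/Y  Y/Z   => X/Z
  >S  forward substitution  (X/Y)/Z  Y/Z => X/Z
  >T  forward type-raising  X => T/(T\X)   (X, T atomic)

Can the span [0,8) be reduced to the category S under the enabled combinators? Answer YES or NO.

PP/S NP ((PP\S)\(PP/S))\NP NP/PP PP S\NP ((N/PP)\(PP\S))\S PP
CKY chart[0,8] = {N, N/(N\N), N/(PP\PP), NP/(NP\N), PP/(PP\N), S/(S\N)}; S ∉ chart

NO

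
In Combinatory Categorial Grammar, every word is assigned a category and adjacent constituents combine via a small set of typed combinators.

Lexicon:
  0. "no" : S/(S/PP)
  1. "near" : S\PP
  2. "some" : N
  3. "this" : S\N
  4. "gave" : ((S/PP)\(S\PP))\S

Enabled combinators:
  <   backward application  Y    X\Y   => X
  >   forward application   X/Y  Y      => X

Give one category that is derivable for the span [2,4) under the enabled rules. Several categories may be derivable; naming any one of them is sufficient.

S

[0,5] S   >
  [0,1] "no" : S/(S/PP)
  [1,5] S/PP   <
    [1,2] "near" : S\PP
    [2,5] (S/PP)\(S\PP)   <
      [2,4] S   <
        [2,3] "some" : N
        [3,4] "this" : S\N
      [4,5] "gave" : ((S/PP)\(S\PP))\S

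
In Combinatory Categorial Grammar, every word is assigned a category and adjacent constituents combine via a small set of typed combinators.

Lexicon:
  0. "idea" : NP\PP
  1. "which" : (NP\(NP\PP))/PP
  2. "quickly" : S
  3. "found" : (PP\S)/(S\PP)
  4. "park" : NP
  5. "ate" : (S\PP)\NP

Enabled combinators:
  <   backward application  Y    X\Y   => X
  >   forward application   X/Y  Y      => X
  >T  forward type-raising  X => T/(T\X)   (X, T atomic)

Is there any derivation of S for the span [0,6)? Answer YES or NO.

NP\PP (NP\(NP\PP))/PP S (PP\S)/(S\PP) NP (S\PP)\NP
CKY chart[0,6] = {N/(N\NP), NP, NP/(NP\NP), PP/(PP\NP), S/(S\NP)}; S ∉ chart

NO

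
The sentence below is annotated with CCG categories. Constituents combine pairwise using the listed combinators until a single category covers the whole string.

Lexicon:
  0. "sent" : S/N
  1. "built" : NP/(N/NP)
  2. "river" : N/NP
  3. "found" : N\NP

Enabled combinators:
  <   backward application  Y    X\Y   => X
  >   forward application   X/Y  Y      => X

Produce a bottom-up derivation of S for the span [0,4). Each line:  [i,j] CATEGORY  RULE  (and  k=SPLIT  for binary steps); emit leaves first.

[0,4] S   >
  [0,1] "sent" : S/N
  [1,4] N   <
    [1,3] NP   >
      [1,2] "built" : NP/(N/NP)
      [2,3] "river" : N/NP
    [3,4] "found" : N\NP

[0,1] S/N  lex  "sent"
[1,2] NP/(N/NP)  lex  "built"
[2,3] N/NP  lex  "river"
[1,3] NP  >  k=2
[3,4] N\NP  lex  "found"
[1,4] N  <  k=3
[0,4] S  >  k=1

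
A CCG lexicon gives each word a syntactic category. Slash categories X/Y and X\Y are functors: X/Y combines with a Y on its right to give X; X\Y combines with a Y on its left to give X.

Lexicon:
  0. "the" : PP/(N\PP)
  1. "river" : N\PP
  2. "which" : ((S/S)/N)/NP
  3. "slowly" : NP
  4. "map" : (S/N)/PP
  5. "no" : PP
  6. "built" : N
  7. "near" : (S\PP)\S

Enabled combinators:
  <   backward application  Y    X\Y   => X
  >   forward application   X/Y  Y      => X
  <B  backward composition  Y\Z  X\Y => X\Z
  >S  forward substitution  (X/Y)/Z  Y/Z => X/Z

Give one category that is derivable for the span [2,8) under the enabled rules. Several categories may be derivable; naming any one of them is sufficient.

S\PP

[0,8] S   <
  [0,2] PP   >
    [0,1] "the" : PP/(N\PP)
    [1,2] "river" : N\PP
  [2,8] S\PP   <
    [2,7] S   >
      [2,6] S/N   >S
        [2,4] (S/S)/N   >
          [2,3] "which" : ((S/S)/N)/NP
          [3,4] "slowly" : NP
        [4,6] S/N   >
          [4,5] "map" : (S/N)/PP
          [5,6] "no" : PP
      [6,7] "built" : N
    [7,8] "near" : (S\PP)\S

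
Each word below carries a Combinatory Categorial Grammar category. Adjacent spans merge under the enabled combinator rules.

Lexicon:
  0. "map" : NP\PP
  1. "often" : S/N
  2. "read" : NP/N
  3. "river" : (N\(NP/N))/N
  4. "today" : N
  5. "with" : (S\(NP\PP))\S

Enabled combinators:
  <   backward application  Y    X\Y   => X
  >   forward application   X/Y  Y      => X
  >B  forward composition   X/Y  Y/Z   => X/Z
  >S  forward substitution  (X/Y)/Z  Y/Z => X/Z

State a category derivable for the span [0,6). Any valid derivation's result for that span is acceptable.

[0,6] S   <
  [0,1] "map" : NP\PP
  [1,6] S\(NP\PP)   <
    [1,5] S   >
      [1,2] "often" : S/N
      [2,5] N   <
        [2,3] "read" : NP/N
        [3,5] N\(NP/N)   >
          [3,4] "river" : (N\(NP/N))/N
          [4,5] "today" : N
    [5,6] "with" : (S\(NP\PP))\S

S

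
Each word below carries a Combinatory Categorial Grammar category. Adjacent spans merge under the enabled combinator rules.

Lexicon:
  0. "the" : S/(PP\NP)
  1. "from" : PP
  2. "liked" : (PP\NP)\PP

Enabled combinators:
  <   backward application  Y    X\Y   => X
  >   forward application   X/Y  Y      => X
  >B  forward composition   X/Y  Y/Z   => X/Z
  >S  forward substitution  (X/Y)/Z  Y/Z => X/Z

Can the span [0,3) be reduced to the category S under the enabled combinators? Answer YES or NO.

[0,3] S   >
  [0,1] "the" : S/(PP\NP)
  [1,3] PP\NP   <
    [1,2] "from" : PP
    [2,3] "liked" : (PP\NP)\PP

YES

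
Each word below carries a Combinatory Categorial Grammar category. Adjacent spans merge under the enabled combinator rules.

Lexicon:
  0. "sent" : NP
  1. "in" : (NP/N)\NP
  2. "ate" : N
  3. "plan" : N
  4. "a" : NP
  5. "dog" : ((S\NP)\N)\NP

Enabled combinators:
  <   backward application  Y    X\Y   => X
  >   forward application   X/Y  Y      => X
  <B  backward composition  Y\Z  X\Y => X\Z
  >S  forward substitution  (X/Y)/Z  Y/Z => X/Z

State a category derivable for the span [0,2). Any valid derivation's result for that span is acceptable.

[0,6] S   <
  [0,3] NP   >
    [0,2] NP/N   <
      [0,1] "sent" : NP
      [1,2] "in" : (NP/N)\NP
    [2,3] "ate" : N
  [3,6] S\NP   <
    [3,4] "plan" : N
    [4,6] (S\NP)\N   <
      [4,5] "a" : NP
      [5,6] "dog" : ((S\NP)\N)\NP

NP/N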